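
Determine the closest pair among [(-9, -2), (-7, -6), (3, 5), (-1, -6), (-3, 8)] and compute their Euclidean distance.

Computing all pairwise distances among 5 points:

d((-9, -2), (-7, -6)) = 4.4721 <-- minimum
d((-9, -2), (3, 5)) = 13.8924
d((-9, -2), (-1, -6)) = 8.9443
d((-9, -2), (-3, 8)) = 11.6619
d((-7, -6), (3, 5)) = 14.8661
d((-7, -6), (-1, -6)) = 6.0
d((-7, -6), (-3, 8)) = 14.5602
d((3, 5), (-1, -6)) = 11.7047
d((3, 5), (-3, 8)) = 6.7082
d((-1, -6), (-3, 8)) = 14.1421

Closest pair: (-9, -2) and (-7, -6) with distance 4.4721

The closest pair is (-9, -2) and (-7, -6) with Euclidean distance 4.4721. For 5 points, brute-force pairwise comparison is shown above. For large n, the divide-and-conquer algorithm (sort by x, recurse on halves, check the dividing strip) achieves O(n log n).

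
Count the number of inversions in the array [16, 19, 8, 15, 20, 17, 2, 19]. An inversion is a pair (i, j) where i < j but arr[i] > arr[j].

Finding inversions in [16, 19, 8, 15, 20, 17, 2, 19]:

(0, 2): arr[0]=16 > arr[2]=8
(0, 3): arr[0]=16 > arr[3]=15
(0, 6): arr[0]=16 > arr[6]=2
(1, 2): arr[1]=19 > arr[2]=8
(1, 3): arr[1]=19 > arr[3]=15
(1, 5): arr[1]=19 > arr[5]=17
(1, 6): arr[1]=19 > arr[6]=2
(2, 6): arr[2]=8 > arr[6]=2
(3, 6): arr[3]=15 > arr[6]=2
(4, 5): arr[4]=20 > arr[5]=17
(4, 6): arr[4]=20 > arr[6]=2
(4, 7): arr[4]=20 > arr[7]=19
(5, 6): arr[5]=17 > arr[6]=2

Total inversions: 13

The array has 13 inversion(s): (0,2), (0,3), (0,6), (1,2), (1,3), (1,5), (1,6), (2,6), (3,6), (4,5), (4,6), (4,7), (5,6). Each pair (i,j) satisfies i < j and arr[i] > arr[j].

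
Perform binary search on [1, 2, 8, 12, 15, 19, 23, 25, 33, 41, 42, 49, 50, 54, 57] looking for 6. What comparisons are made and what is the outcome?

Binary search for 6 in [1, 2, 8, 12, 15, 19, 23, 25, 33, 41, 42, 49, 50, 54, 57]:

lo=0, hi=14, mid=7, arr[mid]=25 -> 25 > 6, search left half
lo=0, hi=6, mid=3, arr[mid]=12 -> 12 > 6, search left half
lo=0, hi=2, mid=1, arr[mid]=2 -> 2 < 6, search right half
lo=2, hi=2, mid=2, arr[mid]=8 -> 8 > 6, search left half
lo=2 > hi=1, target 6 not found

Binary search determines that 6 is not in the array after 4 comparisons. The search space was exhausted without finding the target.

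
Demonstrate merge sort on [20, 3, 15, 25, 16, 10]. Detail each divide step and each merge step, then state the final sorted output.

Merge sort trace:

Split: [20, 3, 15, 25, 16, 10] -> [20, 3, 15] and [25, 16, 10]
  Split: [20, 3, 15] -> [20] and [3, 15]
    Split: [3, 15] -> [3] and [15]
    Merge: [3] + [15] -> [3, 15]
  Merge: [20] + [3, 15] -> [3, 15, 20]
  Split: [25, 16, 10] -> [25] and [16, 10]
    Split: [16, 10] -> [16] and [10]
    Merge: [16] + [10] -> [10, 16]
  Merge: [25] + [10, 16] -> [10, 16, 25]
Merge: [3, 15, 20] + [10, 16, 25] -> [3, 10, 15, 16, 20, 25]

Final sorted array: [3, 10, 15, 16, 20, 25]

The merge sort proceeds by recursively splitting the array and merging sorted halves.
After all merges, the sorted array is [3, 10, 15, 16, 20, 25].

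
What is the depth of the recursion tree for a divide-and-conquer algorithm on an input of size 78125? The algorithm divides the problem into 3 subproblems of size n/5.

For divide and conquer with division factor 5:

Problem sizes at each level:
Level 0: 78125
Level 1: 15625
Level 2: 3125
Level 3: 625
Level 4: 125
Level 5: 25
Level 6: 5
Level 7: 1

The root is level 0 and the size-1 base case is level 7 (the tree spans levels 0 through 7, i.e. 8 levels counting the root), so the depth is the number of divisions: log_5(78125) = 7

The recursion tree depth is log_5(78125) = 7. At each level, the problem size is divided by 5, so it takes 7 divisions to reduce to a base case of size 1. The algorithm makes 3 recursive calls at each level.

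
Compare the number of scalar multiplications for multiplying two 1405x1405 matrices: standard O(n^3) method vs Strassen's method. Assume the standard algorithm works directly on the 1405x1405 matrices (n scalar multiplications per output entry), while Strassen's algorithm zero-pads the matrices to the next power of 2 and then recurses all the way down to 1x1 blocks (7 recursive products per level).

Matrix multiplication for 1405x1405 matrices:

Strassen's algorithm requires power-of-2 dimensions. Pad 1405x1405 to 2048x2048 (next power of 2).

Standard algorithm: 1405^3 = 2773505125 multiplications
Strassen's algorithm: 7^(log2(2048)) = 7^11 = 1977326743 multiplications
Savings: 2773505125 - 1977326743 = 796178382 multiplications

Standard: 2773505125 multiplications (1405^3). Strassen: 1977326743 multiplications (7^11, after padding to 2048x2048). Strassen reduces 8 recursive multiplications to 7 at each level.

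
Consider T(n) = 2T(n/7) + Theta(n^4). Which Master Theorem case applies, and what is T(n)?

Master Theorem for T(n) = 2T(n/7) + O(n^4):

a = 2, b = 7, c = 4
log_b(a) = log_7(2) = 0.3562

Case 3: c = 4 > log_7(2) = 0.3562
T(n) = O(n^4) = O(n^4)

For T(n) = 2T(n/7) + O(n^4): log_7(2) = 0.3562. This is Case 3 of the Master Theorem (c > log_b(a), work dominated by root), giving O(n^4).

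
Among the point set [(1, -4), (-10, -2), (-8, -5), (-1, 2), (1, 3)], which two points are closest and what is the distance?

Computing all pairwise distances among 5 points:

d((1, -4), (-10, -2)) = 11.1803
d((1, -4), (-8, -5)) = 9.0554
d((1, -4), (-1, 2)) = 6.3246
d((1, -4), (1, 3)) = 7.0
d((-10, -2), (-8, -5)) = 3.6056
d((-10, -2), (-1, 2)) = 9.8489
d((-10, -2), (1, 3)) = 12.083
d((-8, -5), (-1, 2)) = 9.8995
d((-8, -5), (1, 3)) = 12.0416
d((-1, 2), (1, 3)) = 2.2361 <-- minimum

Closest pair: (-1, 2) and (1, 3) with distance 2.2361

The closest pair is (-1, 2) and (1, 3) with Euclidean distance 2.2361. For 5 points, brute-force pairwise comparison is shown above. For large n, the divide-and-conquer algorithm (sort by x, recurse on halves, check the dividing strip) achieves O(n log n).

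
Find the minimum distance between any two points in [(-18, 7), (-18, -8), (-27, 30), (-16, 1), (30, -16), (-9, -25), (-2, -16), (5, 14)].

Computing all pairwise distances among 8 points:

d((-18, 7), (-18, -8)) = 15.0
d((-18, 7), (-27, 30)) = 24.6982
d((-18, 7), (-16, 1)) = 6.3246 <-- minimum
d((-18, 7), (30, -16)) = 53.2259
d((-18, 7), (-9, -25)) = 33.2415
d((-18, 7), (-2, -16)) = 28.0179
d((-18, 7), (5, 14)) = 24.0416
d((-18, -8), (-27, 30)) = 39.0512
d((-18, -8), (-16, 1)) = 9.2195
d((-18, -8), (30, -16)) = 48.6621
d((-18, -8), (-9, -25)) = 19.2354
d((-18, -8), (-2, -16)) = 17.8885
d((-18, -8), (5, 14)) = 31.8277
d((-27, 30), (-16, 1)) = 31.0161
d((-27, 30), (30, -16)) = 73.2462
d((-27, 30), (-9, -25)) = 57.8705
d((-27, 30), (-2, -16)) = 52.3546
d((-27, 30), (5, 14)) = 35.7771
d((-16, 1), (30, -16)) = 49.0408
d((-16, 1), (-9, -25)) = 26.9258
d((-16, 1), (-2, -16)) = 22.0227
d((-16, 1), (5, 14)) = 24.6982
d((30, -16), (-9, -25)) = 40.025
d((30, -16), (-2, -16)) = 32.0
d((30, -16), (5, 14)) = 39.0512
d((-9, -25), (-2, -16)) = 11.4018
d((-9, -25), (5, 14)) = 41.4367
d((-2, -16), (5, 14)) = 30.8058

Closest pair: (-18, 7) and (-16, 1) with distance 6.3246

The closest pair is (-18, 7) and (-16, 1) with Euclidean distance 6.3246. For 8 points, brute-force pairwise comparison is shown above. For large n, the divide-and-conquer algorithm (sort by x, recurse on halves, check the dividing strip) achieves O(n log n).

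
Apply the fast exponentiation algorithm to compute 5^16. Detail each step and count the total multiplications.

Computing 5^16 by squaring (build up from 5^1; each line after the first costs one multiplication):

5^1 = 5
5^2 = (5^1)^2 = 5^2 = 25
5^4 = (5^2)^2 = 25^2 = 625
5^8 = (5^4)^2 = 625^2 = 390625
5^16 = (5^8)^2 = 390625^2 = 152587890625

Result: 152587890625
Multiplications needed: 4 (4 lines after 5^1)

5^16 = 152587890625. Using exponentiation by squaring, this requires 4 multiplications. The key idea: if the exponent is even, square the half-power; if odd, multiply by the base once.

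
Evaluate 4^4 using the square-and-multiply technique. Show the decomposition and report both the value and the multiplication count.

Computing 4^4 by squaring (build up from 4^1; each line after the first costs one multiplication):

4^1 = 4
4^2 = (4^1)^2 = 4^2 = 16
4^4 = (4^2)^2 = 16^2 = 256

Result: 256
Multiplications needed: 2 (2 lines after 4^1)

4^4 = 256. Using exponentiation by squaring, this requires 2 multiplications. The key idea: if the exponent is even, square the half-power; if odd, multiply by the base once.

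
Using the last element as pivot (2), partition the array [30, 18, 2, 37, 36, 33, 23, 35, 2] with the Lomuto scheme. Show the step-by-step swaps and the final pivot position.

Lomuto partition with pivot = 2:

Initial array: [30, 18, 2, 37, 36, 33, 23, 35, 2]

arr[0]=30 > 2: no swap
arr[1]=18 > 2: no swap
arr[2]=2 <= 2: swap with position 0, array becomes [2, 18, 30, 37, 36, 33, 23, 35, 2]
arr[3]=37 > 2: no swap
arr[4]=36 > 2: no swap
arr[5]=33 > 2: no swap
arr[6]=23 > 2: no swap
arr[7]=35 > 2: no swap

Place pivot at position 1: [2, 2, 30, 37, 36, 33, 23, 35, 18]
Pivot position: 1

After partitioning with pivot 2, the array becomes [2, 2, 30, 37, 36, 33, 23, 35, 18]. The pivot is placed at index 1. All elements to the left of the pivot are <= 2, and all elements to the right are > 2.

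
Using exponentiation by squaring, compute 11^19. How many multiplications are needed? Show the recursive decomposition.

Computing 11^19 by squaring (build up from 11^1; each line after the first costs one multiplication):

11^1 = 11
11^2 = (11^1)^2 = 11^2 = 121
11^4 = (11^2)^2 = 121^2 = 14641
11^8 = (11^4)^2 = 14641^2 = 214358881
11^9 = 11 * 11^8 = 11 * 214358881 = 2357947691
11^18 = (11^9)^2 = 2357947691^2 = 5559917313492231481
11^19 = 11 * 11^18 = 11 * 5559917313492231481 = 61159090448414546291

Result: 61159090448414546291
Multiplications needed: 6 (6 lines after 11^1)

11^19 = 61159090448414546291. Using exponentiation by squaring, this requires 6 multiplications. The key idea: if the exponent is even, square the half-power; if odd, multiply by the base once.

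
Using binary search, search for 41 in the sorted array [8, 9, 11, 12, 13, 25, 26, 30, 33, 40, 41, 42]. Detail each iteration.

Binary search for 41 in [8, 9, 11, 12, 13, 25, 26, 30, 33, 40, 41, 42]:

lo=0, hi=11, mid=5, arr[mid]=25 -> 25 < 41, search right half
lo=6, hi=11, mid=8, arr[mid]=33 -> 33 < 41, search right half
lo=9, hi=11, mid=10, arr[mid]=41 -> Found target at index 10!

Binary search finds 41 at index 10 after 3 comparisons. The search repeatedly halves the search space by comparing with the middle element.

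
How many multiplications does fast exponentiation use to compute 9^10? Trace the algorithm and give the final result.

Computing 9^10 by squaring (build up from 9^1; each line after the first costs one multiplication):

9^1 = 9
9^2 = (9^1)^2 = 9^2 = 81
9^4 = (9^2)^2 = 81^2 = 6561
9^5 = 9 * 9^4 = 9 * 6561 = 59049
9^10 = (9^5)^2 = 59049^2 = 3486784401

Result: 3486784401
Multiplications needed: 4 (4 lines after 9^1)

9^10 = 3486784401. Using exponentiation by squaring, this requires 4 multiplications. The key idea: if the exponent is even, square the half-power; if odd, multiply by the base once.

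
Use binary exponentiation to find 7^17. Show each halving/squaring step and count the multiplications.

Computing 7^17 by squaring (build up from 7^1; each line after the first costs one multiplication):

7^1 = 7
7^2 = (7^1)^2 = 7^2 = 49
7^4 = (7^2)^2 = 49^2 = 2401
7^8 = (7^4)^2 = 2401^2 = 5764801
7^16 = (7^8)^2 = 5764801^2 = 33232930569601
7^17 = 7 * 7^16 = 7 * 33232930569601 = 232630513987207

Result: 232630513987207
Multiplications needed: 5 (5 lines after 7^1)

7^17 = 232630513987207. Using exponentiation by squaring, this requires 5 multiplications. The key idea: if the exponent is even, square the half-power; if odd, multiply by the base once.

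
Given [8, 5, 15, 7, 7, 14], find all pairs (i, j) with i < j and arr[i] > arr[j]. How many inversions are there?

Finding inversions in [8, 5, 15, 7, 7, 14]:

(0, 1): arr[0]=8 > arr[1]=5
(0, 3): arr[0]=8 > arr[3]=7
(0, 4): arr[0]=8 > arr[4]=7
(2, 3): arr[2]=15 > arr[3]=7
(2, 4): arr[2]=15 > arr[4]=7
(2, 5): arr[2]=15 > arr[5]=14

Total inversions: 6

The array has 6 inversion(s): (0,1), (0,3), (0,4), (2,3), (2,4), (2,5). Each pair (i,j) satisfies i < j and arr[i] > arr[j].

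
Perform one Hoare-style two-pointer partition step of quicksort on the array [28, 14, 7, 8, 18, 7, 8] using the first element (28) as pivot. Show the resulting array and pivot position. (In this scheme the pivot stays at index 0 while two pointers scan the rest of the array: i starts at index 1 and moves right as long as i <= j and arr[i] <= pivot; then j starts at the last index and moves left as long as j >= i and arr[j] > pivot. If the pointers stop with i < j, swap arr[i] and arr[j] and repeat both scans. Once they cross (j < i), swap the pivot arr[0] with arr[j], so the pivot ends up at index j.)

Hoare-style two-pointer partition with pivot = 28:

Initial array: [28, 14, 7, 8, 18, 7, 8]

Pointers start at i = 1, j = 6.
i ends at 7, j ends at 6: the pointers have crossed (j < i), so scanning stops.

Swap pivot arr[0] with arr[6] to place pivot at position 6: [8, 14, 7, 8, 18, 7, 28]
Pivot position: 6

After partitioning with pivot 28, the array becomes [8, 14, 7, 8, 18, 7, 28]. The pivot is placed at index 6. All elements to the left of the pivot are <= 28, and all elements to the right are > 28.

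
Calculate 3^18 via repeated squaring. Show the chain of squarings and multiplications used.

Computing 3^18 by squaring (build up from 3^1; each line after the first costs one multiplication):

3^1 = 3
3^2 = (3^1)^2 = 3^2 = 9
3^4 = (3^2)^2 = 9^2 = 81
3^8 = (3^4)^2 = 81^2 = 6561
3^9 = 3 * 3^8 = 3 * 6561 = 19683
3^18 = (3^9)^2 = 19683^2 = 387420489

Result: 387420489
Multiplications needed: 5 (5 lines after 3^1)

3^18 = 387420489. Using exponentiation by squaring, this requires 5 multiplications. The key idea: if the exponent is even, square the half-power; if odd, multiply by the base once.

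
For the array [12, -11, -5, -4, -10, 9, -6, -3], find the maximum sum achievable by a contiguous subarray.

Using Kadane's algorithm on [12, -11, -5, -4, -10, 9, -6, -3]:

Scanning through the array:
Position 1 (value -11): max_ending_here = 1, max_so_far = 12
Position 2 (value -5): max_ending_here = -4, max_so_far = 12
Position 3 (value -4): max_ending_here = -4, max_so_far = 12
Position 4 (value -10): max_ending_here = -10, max_so_far = 12
Position 5 (value 9): max_ending_here = 9, max_so_far = 12
Position 6 (value -6): max_ending_here = 3, max_so_far = 12
Position 7 (value -3): max_ending_here = 0, max_so_far = 12

Maximum subarray: [12]
Maximum sum: 12

The maximum subarray is [12] with sum 12. This subarray runs from index 0 to index 0.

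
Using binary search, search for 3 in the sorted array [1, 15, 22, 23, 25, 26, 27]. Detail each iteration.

Binary search for 3 in [1, 15, 22, 23, 25, 26, 27]:

lo=0, hi=6, mid=3, arr[mid]=23 -> 23 > 3, search left half
lo=0, hi=2, mid=1, arr[mid]=15 -> 15 > 3, search left half
lo=0, hi=0, mid=0, arr[mid]=1 -> 1 < 3, search right half
lo=1 > hi=0, target 3 not found

Binary search determines that 3 is not in the array after 3 comparisons. The search space was exhausted without finding the target.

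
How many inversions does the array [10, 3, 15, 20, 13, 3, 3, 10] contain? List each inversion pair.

Finding inversions in [10, 3, 15, 20, 13, 3, 3, 10]:

(0, 1): arr[0]=10 > arr[1]=3
(0, 5): arr[0]=10 > arr[5]=3
(0, 6): arr[0]=10 > arr[6]=3
(2, 4): arr[2]=15 > arr[4]=13
(2, 5): arr[2]=15 > arr[5]=3
(2, 6): arr[2]=15 > arr[6]=3
(2, 7): arr[2]=15 > arr[7]=10
(3, 4): arr[3]=20 > arr[4]=13
(3, 5): arr[3]=20 > arr[5]=3
(3, 6): arr[3]=20 > arr[6]=3
(3, 7): arr[3]=20 > arr[7]=10
(4, 5): arr[4]=13 > arr[5]=3
(4, 6): arr[4]=13 > arr[6]=3
(4, 7): arr[4]=13 > arr[7]=10

Total inversions: 14

The array has 14 inversion(s): (0,1), (0,5), (0,6), (2,4), (2,5), (2,6), (2,7), (3,4), (3,5), (3,6), (3,7), (4,5), (4,6), (4,7). Each pair (i,j) satisfies i < j and arr[i] > arr[j].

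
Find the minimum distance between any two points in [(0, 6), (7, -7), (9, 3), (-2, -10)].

Computing all pairwise distances among 4 points:

d((0, 6), (7, -7)) = 14.7648
d((0, 6), (9, 3)) = 9.4868 <-- minimum
d((0, 6), (-2, -10)) = 16.1245
d((7, -7), (9, 3)) = 10.198
d((7, -7), (-2, -10)) = 9.4868 <-- minimum
d((9, 3), (-2, -10)) = 17.0294

Minimum distance: 9.4868 (tie among 2 pairs: (0, 6) and (9, 3); (7, -7) and (-2, -10))

The minimum Euclidean distance is 9.4868. There is a tie: 2 pairs achieve this minimum — (0, 6) and (9, 3); (7, -7) and (-2, -10). Any of these is a valid closest pair. For 4 points, brute-force pairwise comparison is shown above. For large n, the divide-and-conquer algorithm (sort by x, recurse on halves, check the dividing strip) achieves O(n log n).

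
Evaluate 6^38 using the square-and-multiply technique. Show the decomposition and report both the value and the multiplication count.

Computing 6^38 by squaring (build up from 6^1; each line after the first costs one multiplication):

6^1 = 6
6^2 = (6^1)^2 = 6^2 = 36
6^4 = (6^2)^2 = 36^2 = 1296
6^8 = (6^4)^2 = 1296^2 = 1679616
6^9 = 6 * 6^8 = 6 * 1679616 = 10077696
6^18 = (6^9)^2 = 10077696^2 = 101559956668416
6^19 = 6 * 6^18 = 6 * 101559956668416 = 609359740010496
6^38 = (6^19)^2 = 609359740010496^2 = 371319292745659279662190166016

Result: 371319292745659279662190166016
Multiplications needed: 7 (7 lines after 6^1)

6^38 = 371319292745659279662190166016. Using exponentiation by squaring, this requires 7 multiplications. The key idea: if the exponent is even, square the half-power; if odd, multiply by the base once.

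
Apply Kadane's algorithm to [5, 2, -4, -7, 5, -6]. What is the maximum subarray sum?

Using Kadane's algorithm on [5, 2, -4, -7, 5, -6]:

Scanning through the array:
Position 1 (value 2): max_ending_here = 7, max_so_far = 7
Position 2 (value -4): max_ending_here = 3, max_so_far = 7
Position 3 (value -7): max_ending_here = -4, max_so_far = 7
Position 4 (value 5): max_ending_here = 5, max_so_far = 7
Position 5 (value -6): max_ending_here = -1, max_so_far = 7

Maximum subarray: [5, 2]
Maximum sum: 7

The maximum subarray is [5, 2] with sum 7. This subarray runs from index 0 to index 1.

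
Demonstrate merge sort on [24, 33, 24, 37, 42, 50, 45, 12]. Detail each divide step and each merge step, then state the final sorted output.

Merge sort trace:

Split: [24, 33, 24, 37, 42, 50, 45, 12] -> [24, 33, 24, 37] and [42, 50, 45, 12]
  Split: [24, 33, 24, 37] -> [24, 33] and [24, 37]
    Split: [24, 33] -> [24] and [33]
    Merge: [24] + [33] -> [24, 33]
    Split: [24, 37] -> [24] and [37]
    Merge: [24] + [37] -> [24, 37]
  Merge: [24, 33] + [24, 37] -> [24, 24, 33, 37]
  Split: [42, 50, 45, 12] -> [42, 50] and [45, 12]
    Split: [42, 50] -> [42] and [50]
    Merge: [42] + [50] -> [42, 50]
    Split: [45, 12] -> [45] and [12]
    Merge: [45] + [12] -> [12, 45]
  Merge: [42, 50] + [12, 45] -> [12, 42, 45, 50]
Merge: [24, 24, 33, 37] + [12, 42, 45, 50] -> [12, 24, 24, 33, 37, 42, 45, 50]

Final sorted array: [12, 24, 24, 33, 37, 42, 45, 50]

The merge sort proceeds by recursively splitting the array and merging sorted halves.
After all merges, the sorted array is [12, 24, 24, 33, 37, 42, 45, 50].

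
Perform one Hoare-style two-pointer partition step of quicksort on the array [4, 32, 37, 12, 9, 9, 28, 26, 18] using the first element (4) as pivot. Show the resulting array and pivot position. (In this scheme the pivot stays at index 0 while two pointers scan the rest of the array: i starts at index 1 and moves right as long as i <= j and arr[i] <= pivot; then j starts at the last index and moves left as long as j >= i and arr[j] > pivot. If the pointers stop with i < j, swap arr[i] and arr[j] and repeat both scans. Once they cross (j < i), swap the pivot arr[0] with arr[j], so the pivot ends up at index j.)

Hoare-style two-pointer partition with pivot = 4:

Initial array: [4, 32, 37, 12, 9, 9, 28, 26, 18]

Pointers start at i = 1, j = 8.
i ends at 1, j ends at 0: the pointers have crossed (j < i), so scanning stops.

j = 0, so swapping arr[0] with arr[j] leaves the pivot at position 0: [4, 32, 37, 12, 9, 9, 28, 26, 18]
Pivot position: 0

After partitioning with pivot 4, the array becomes [4, 32, 37, 12, 9, 9, 28, 26, 18]. The pivot is placed at index 0. All elements to the left of the pivot are <= 4, and all elements to the right are > 4.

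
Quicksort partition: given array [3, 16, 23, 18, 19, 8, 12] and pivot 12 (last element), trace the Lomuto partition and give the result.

Lomuto partition with pivot = 12:

Initial array: [3, 16, 23, 18, 19, 8, 12]

arr[0]=3 <= 12: swap with position 0, array becomes [3, 16, 23, 18, 19, 8, 12]
arr[1]=16 > 12: no swap
arr[2]=23 > 12: no swap
arr[3]=18 > 12: no swap
arr[4]=19 > 12: no swap
arr[5]=8 <= 12: swap with position 1, array becomes [3, 8, 23, 18, 19, 16, 12]

Place pivot at position 2: [3, 8, 12, 18, 19, 16, 23]
Pivot position: 2

After partitioning with pivot 12, the array becomes [3, 8, 12, 18, 19, 16, 23]. The pivot is placed at index 2. All elements to the left of the pivot are <= 12, and all elements to the right are > 12.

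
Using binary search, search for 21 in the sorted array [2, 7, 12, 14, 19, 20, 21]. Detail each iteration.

Binary search for 21 in [2, 7, 12, 14, 19, 20, 21]:

lo=0, hi=6, mid=3, arr[mid]=14 -> 14 < 21, search right half
lo=4, hi=6, mid=5, arr[mid]=20 -> 20 < 21, search right half
lo=6, hi=6, mid=6, arr[mid]=21 -> Found target at index 6!

Binary search finds 21 at index 6 after 3 comparisons. The search repeatedly halves the search space by comparing with the middle element.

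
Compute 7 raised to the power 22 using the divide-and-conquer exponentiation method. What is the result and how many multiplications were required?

Computing 7^22 by squaring (build up from 7^1; each line after the first costs one multiplication):

7^1 = 7
7^2 = (7^1)^2 = 7^2 = 49
7^4 = (7^2)^2 = 49^2 = 2401
7^5 = 7 * 7^4 = 7 * 2401 = 16807
7^10 = (7^5)^2 = 16807^2 = 282475249
7^11 = 7 * 7^10 = 7 * 282475249 = 1977326743
7^22 = (7^11)^2 = 1977326743^2 = 3909821048582988049

Result: 3909821048582988049
Multiplications needed: 6 (6 lines after 7^1)

7^22 = 3909821048582988049. Using exponentiation by squaring, this requires 6 multiplications. The key idea: if the exponent is even, square the half-power; if odd, multiply by the base once.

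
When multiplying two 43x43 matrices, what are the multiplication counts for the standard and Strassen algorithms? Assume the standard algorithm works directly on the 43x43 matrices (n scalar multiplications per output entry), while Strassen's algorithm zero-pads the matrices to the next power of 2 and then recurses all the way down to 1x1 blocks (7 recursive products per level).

Matrix multiplication for 43x43 matrices:

Strassen's algorithm requires power-of-2 dimensions. Pad 43x43 to 64x64 (next power of 2).

Standard algorithm: 43^3 = 79507 multiplications
Strassen's algorithm: 7^(log2(64)) = 7^6 = 117649 multiplications
Difference: 79507 - 117649 = -38142 (Strassen uses MORE here due to padding overhead — for small or just-over-power-of-2 n, padding can outweigh the per-level savings)

Standard: 79507 multiplications (43^3). Strassen: 117649 multiplications (7^6, after padding to 64x64). Strassen reduces 8 recursive multiplications to 7 at each level.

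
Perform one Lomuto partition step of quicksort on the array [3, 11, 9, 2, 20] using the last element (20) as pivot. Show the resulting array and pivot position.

Lomuto partition with pivot = 20:

Initial array: [3, 11, 9, 2, 20]

arr[0]=3 <= 20: swap with position 0, array becomes [3, 11, 9, 2, 20]
arr[1]=11 <= 20: swap with position 1, array becomes [3, 11, 9, 2, 20]
arr[2]=9 <= 20: swap with position 2, array becomes [3, 11, 9, 2, 20]
arr[3]=2 <= 20: swap with position 3, array becomes [3, 11, 9, 2, 20]

Place pivot at position 4: [3, 11, 9, 2, 20]
Pivot position: 4

After partitioning with pivot 20, the array becomes [3, 11, 9, 2, 20]. The pivot is placed at index 4. All elements to the left of the pivot are <= 20, and all elements to the right are > 20.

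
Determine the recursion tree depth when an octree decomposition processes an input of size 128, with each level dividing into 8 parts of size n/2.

For divide and conquer with division factor 2:

Problem sizes at each level:
Level 0: 128
Level 1: 64
Level 2: 32
Level 3: 16
Level 4: 8
Level 5: 4
Level 6: 2
Level 7: 1

The root is level 0 and the size-1 base case is level 7 (the tree spans levels 0 through 7, i.e. 8 levels counting the root), so the depth is the number of divisions: log_2(128) = 7

The recursion tree depth is log_2(128) = 7. At each level, the problem size is divided by 2, so it takes 7 divisions to reduce to a base case of size 1. The algorithm makes 8 recursive calls at each level.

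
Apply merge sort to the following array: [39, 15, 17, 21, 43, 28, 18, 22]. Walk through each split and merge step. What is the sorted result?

Merge sort trace:

Split: [39, 15, 17, 21, 43, 28, 18, 22] -> [39, 15, 17, 21] and [43, 28, 18, 22]
  Split: [39, 15, 17, 21] -> [39, 15] and [17, 21]
    Split: [39, 15] -> [39] and [15]
    Merge: [39] + [15] -> [15, 39]
    Split: [17, 21] -> [17] and [21]
    Merge: [17] + [21] -> [17, 21]
  Merge: [15, 39] + [17, 21] -> [15, 17, 21, 39]
  Split: [43, 28, 18, 22] -> [43, 28] and [18, 22]
    Split: [43, 28] -> [43] and [28]
    Merge: [43] + [28] -> [28, 43]
    Split: [18, 22] -> [18] and [22]
    Merge: [18] + [22] -> [18, 22]
  Merge: [28, 43] + [18, 22] -> [18, 22, 28, 43]
Merge: [15, 17, 21, 39] + [18, 22, 28, 43] -> [15, 17, 18, 21, 22, 28, 39, 43]

Final sorted array: [15, 17, 18, 21, 22, 28, 39, 43]

The merge sort proceeds by recursively splitting the array and merging sorted halves.
After all merges, the sorted array is [15, 17, 18, 21, 22, 28, 39, 43].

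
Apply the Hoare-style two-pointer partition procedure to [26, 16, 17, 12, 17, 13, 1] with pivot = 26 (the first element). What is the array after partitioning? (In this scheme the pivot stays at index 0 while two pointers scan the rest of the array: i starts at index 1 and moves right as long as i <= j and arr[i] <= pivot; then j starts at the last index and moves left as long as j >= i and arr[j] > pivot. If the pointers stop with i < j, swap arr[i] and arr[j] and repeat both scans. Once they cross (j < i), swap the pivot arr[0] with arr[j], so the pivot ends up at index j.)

Hoare-style two-pointer partition with pivot = 26:

Initial array: [26, 16, 17, 12, 17, 13, 1]

Pointers start at i = 1, j = 6.
i ends at 7, j ends at 6: the pointers have crossed (j < i), so scanning stops.

Swap pivot arr[0] with arr[6] to place pivot at position 6: [1, 16, 17, 12, 17, 13, 26]
Pivot position: 6

After partitioning with pivot 26, the array becomes [1, 16, 17, 12, 17, 13, 26]. The pivot is placed at index 6. All elements to the left of the pivot are <= 26, and all elements to the right are > 26.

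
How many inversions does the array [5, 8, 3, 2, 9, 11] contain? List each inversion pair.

Finding inversions in [5, 8, 3, 2, 9, 11]:

(0, 2): arr[0]=5 > arr[2]=3
(0, 3): arr[0]=5 > arr[3]=2
(1, 2): arr[1]=8 > arr[2]=3
(1, 3): arr[1]=8 > arr[3]=2
(2, 3): arr[2]=3 > arr[3]=2

Total inversions: 5

The array has 5 inversion(s): (0,2), (0,3), (1,2), (1,3), (2,3). Each pair (i,j) satisfies i < j and arr[i] > arr[j].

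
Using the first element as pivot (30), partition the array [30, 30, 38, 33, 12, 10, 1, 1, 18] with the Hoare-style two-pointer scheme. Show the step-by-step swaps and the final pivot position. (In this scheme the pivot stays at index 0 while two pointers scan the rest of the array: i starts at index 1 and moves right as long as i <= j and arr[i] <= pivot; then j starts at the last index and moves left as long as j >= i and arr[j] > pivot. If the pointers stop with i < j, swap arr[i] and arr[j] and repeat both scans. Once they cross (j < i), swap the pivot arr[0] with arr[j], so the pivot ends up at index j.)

Hoare-style two-pointer partition with pivot = 30:

Initial array: [30, 30, 38, 33, 12, 10, 1, 1, 18]

Pointers start at i = 1, j = 8.
i stops at index 2 (arr[2]=38 > 30), j stops at index 8 (arr[8]=18 <= 30): swap arr[2] and arr[8], array becomes [30, 30, 18, 33, 12, 10, 1, 1, 38]
i stops at index 3 (arr[3]=33 > 30), j stops at index 7 (arr[7]=1 <= 30): swap arr[3] and arr[7], array becomes [30, 30, 18, 1, 12, 10, 1, 33, 38]
i ends at 7, j ends at 6: the pointers have crossed (j < i), so scanning stops.

Swap pivot arr[0] with arr[6] to place pivot at position 6: [1, 30, 18, 1, 12, 10, 30, 33, 38]
Pivot position: 6

After partitioning with pivot 30, the array becomes [1, 30, 18, 1, 12, 10, 30, 33, 38]. The pivot is placed at index 6. All elements to the left of the pivot are <= 30, and all elements to the right are > 30.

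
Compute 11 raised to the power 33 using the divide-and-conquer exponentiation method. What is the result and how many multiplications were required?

Computing 11^33 by squaring (build up from 11^1; each line after the first costs one multiplication):

11^1 = 11
11^2 = (11^1)^2 = 11^2 = 121
11^4 = (11^2)^2 = 121^2 = 14641
11^8 = (11^4)^2 = 14641^2 = 214358881
11^16 = (11^8)^2 = 214358881^2 = 45949729863572161
11^32 = (11^16)^2 = 45949729863572161^2 = 2111377674535255285545615254209921
11^33 = 11 * 11^32 = 11 * 2111377674535255285545615254209921 = 23225154419887808141001767796309131

Result: 23225154419887808141001767796309131
Multiplications needed: 6 (6 lines after 11^1)

11^33 = 23225154419887808141001767796309131. Using exponentiation by squaring, this requires 6 multiplications. The key idea: if the exponent is even, square the half-power; if odd, multiply by the base once.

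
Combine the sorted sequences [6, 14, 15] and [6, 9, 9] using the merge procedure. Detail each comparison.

Merging process:

Compare 6 vs 6: take 6 from left. Merged: [6]
Compare 14 vs 6: take 6 from right. Merged: [6, 6]
Compare 14 vs 9: take 9 from right. Merged: [6, 6, 9]
Compare 14 vs 9: take 9 from right. Merged: [6, 6, 9, 9]
Append remaining from left: [14, 15]. Merged: [6, 6, 9, 9, 14, 15]

Final merged array: [6, 6, 9, 9, 14, 15]
Total comparisons: 4

The merged array is [6, 6, 9, 9, 14, 15], requiring 4 comparisons. The merge step runs in O(n) time where n is the total number of elements.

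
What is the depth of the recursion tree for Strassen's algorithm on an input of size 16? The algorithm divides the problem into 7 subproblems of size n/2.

For divide and conquer with division factor 2:

Problem sizes at each level:
Level 0: 16
Level 1: 8
Level 2: 4
Level 3: 2
Level 4: 1

The root is level 0 and the size-1 base case is level 4 (the tree spans levels 0 through 4, i.e. 5 levels counting the root), so the depth is the number of divisions: log_2(16) = 4

The recursion tree depth is log_2(16) = 4. At each level, the problem size is divided by 2, so it takes 4 divisions to reduce to a base case of size 1. The algorithm makes 7 recursive calls at each level.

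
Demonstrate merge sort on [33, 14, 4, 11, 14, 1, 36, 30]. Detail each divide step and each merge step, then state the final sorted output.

Merge sort trace:

Split: [33, 14, 4, 11, 14, 1, 36, 30] -> [33, 14, 4, 11] and [14, 1, 36, 30]
  Split: [33, 14, 4, 11] -> [33, 14] and [4, 11]
    Split: [33, 14] -> [33] and [14]
    Merge: [33] + [14] -> [14, 33]
    Split: [4, 11] -> [4] and [11]
    Merge: [4] + [11] -> [4, 11]
  Merge: [14, 33] + [4, 11] -> [4, 11, 14, 33]
  Split: [14, 1, 36, 30] -> [14, 1] and [36, 30]
    Split: [14, 1] -> [14] and [1]
    Merge: [14] + [1] -> [1, 14]
    Split: [36, 30] -> [36] and [30]
    Merge: [36] + [30] -> [30, 36]
  Merge: [1, 14] + [30, 36] -> [1, 14, 30, 36]
Merge: [4, 11, 14, 33] + [1, 14, 30, 36] -> [1, 4, 11, 14, 14, 30, 33, 36]

Final sorted array: [1, 4, 11, 14, 14, 30, 33, 36]

The merge sort proceeds by recursively splitting the array and merging sorted halves.
After all merges, the sorted array is [1, 4, 11, 14, 14, 30, 33, 36].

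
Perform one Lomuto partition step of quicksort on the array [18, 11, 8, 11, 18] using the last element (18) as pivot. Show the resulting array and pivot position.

Lomuto partition with pivot = 18:

Initial array: [18, 11, 8, 11, 18]

arr[0]=18 <= 18: swap with position 0, array becomes [18, 11, 8, 11, 18]
arr[1]=11 <= 18: swap with position 1, array becomes [18, 11, 8, 11, 18]
arr[2]=8 <= 18: swap with position 2, array becomes [18, 11, 8, 11, 18]
arr[3]=11 <= 18: swap with position 3, array becomes [18, 11, 8, 11, 18]

Place pivot at position 4: [18, 11, 8, 11, 18]
Pivot position: 4

After partitioning with pivot 18, the array becomes [18, 11, 8, 11, 18]. The pivot is placed at index 4. All elements to the left of the pivot are <= 18, and all elements to the right are > 18.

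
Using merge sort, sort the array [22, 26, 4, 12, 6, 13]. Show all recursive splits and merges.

Merge sort trace:

Split: [22, 26, 4, 12, 6, 13] -> [22, 26, 4] and [12, 6, 13]
  Split: [22, 26, 4] -> [22] and [26, 4]
    Split: [26, 4] -> [26] and [4]
    Merge: [26] + [4] -> [4, 26]
  Merge: [22] + [4, 26] -> [4, 22, 26]
  Split: [12, 6, 13] -> [12] and [6, 13]
    Split: [6, 13] -> [6] and [13]
    Merge: [6] + [13] -> [6, 13]
  Merge: [12] + [6, 13] -> [6, 12, 13]
Merge: [4, 22, 26] + [6, 12, 13] -> [4, 6, 12, 13, 22, 26]

Final sorted array: [4, 6, 12, 13, 22, 26]

The merge sort proceeds by recursively splitting the array and merging sorted halves.
After all merges, the sorted array is [4, 6, 12, 13, 22, 26].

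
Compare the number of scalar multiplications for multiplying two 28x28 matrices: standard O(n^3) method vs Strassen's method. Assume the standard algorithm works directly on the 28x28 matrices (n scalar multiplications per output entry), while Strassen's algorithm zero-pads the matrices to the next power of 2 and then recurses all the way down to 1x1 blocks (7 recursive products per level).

Matrix multiplication for 28x28 matrices:

Strassen's algorithm requires power-of-2 dimensions. Pad 28x28 to 32x32 (next power of 2).

Standard algorithm: 28^3 = 21952 multiplications
Strassen's algorithm: 7^(log2(32)) = 7^5 = 16807 multiplications
Savings: 21952 - 16807 = 5145 multiplications

Standard: 21952 multiplications (28^3). Strassen: 16807 multiplications (7^5, after padding to 32x32). Strassen reduces 8 recursive multiplications to 7 at each level.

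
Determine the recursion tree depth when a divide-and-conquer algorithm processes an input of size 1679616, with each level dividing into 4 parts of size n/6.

For divide and conquer with division factor 6:

Problem sizes at each level:
Level 0: 1679616
Level 1: 279936
Level 2: 46656
Level 3: 7776
Level 4: 1296
Level 5: 216
Level 6: 36
Level 7: 6
Level 8: 1

The root is level 0 and the size-1 base case is level 8 (the tree spans levels 0 through 8, i.e. 9 levels counting the root), so the depth is the number of divisions: log_6(1679616) = 8

The recursion tree depth is log_6(1679616) = 8. At each level, the problem size is divided by 6, so it takes 8 divisions to reduce to a base case of size 1. The algorithm makes 4 recursive calls at each level.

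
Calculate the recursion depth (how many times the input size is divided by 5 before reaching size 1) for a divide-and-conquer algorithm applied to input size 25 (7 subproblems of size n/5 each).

For divide and conquer with division factor 5:

Problem sizes at each level:
Level 0: 25
Level 1: 5
Level 2: 1

The root is level 0 and the size-1 base case is level 2 (the tree spans levels 0 through 2, i.e. 3 levels counting the root), so the depth is the number of divisions: log_5(25) = 2

The recursion tree depth is log_5(25) = 2. At each level, the problem size is divided by 5, so it takes 2 divisions to reduce to a base case of size 1. The algorithm makes 7 recursive calls at each level.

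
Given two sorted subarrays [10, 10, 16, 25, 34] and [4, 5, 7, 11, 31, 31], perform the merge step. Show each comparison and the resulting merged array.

Merging process:

Compare 10 vs 4: take 4 from right. Merged: [4]
Compare 10 vs 5: take 5 from right. Merged: [4, 5]
Compare 10 vs 7: take 7 from right. Merged: [4, 5, 7]
Compare 10 vs 11: take 10 from left. Merged: [4, 5, 7, 10]
Compare 10 vs 11: take 10 from left. Merged: [4, 5, 7, 10, 10]
Compare 16 vs 11: take 11 from right. Merged: [4, 5, 7, 10, 10, 11]
Compare 16 vs 31: take 16 from left. Merged: [4, 5, 7, 10, 10, 11, 16]
Compare 25 vs 31: take 25 from left. Merged: [4, 5, 7, 10, 10, 11, 16, 25]
Compare 34 vs 31: take 31 from right. Merged: [4, 5, 7, 10, 10, 11, 16, 25, 31]
Compare 34 vs 31: take 31 from right. Merged: [4, 5, 7, 10, 10, 11, 16, 25, 31, 31]
Append remaining from left: [34]. Merged: [4, 5, 7, 10, 10, 11, 16, 25, 31, 31, 34]

Final merged array: [4, 5, 7, 10, 10, 11, 16, 25, 31, 31, 34]
Total comparisons: 10

The merged array is [4, 5, 7, 10, 10, 11, 16, 25, 31, 31, 34], requiring 10 comparisons. The merge step runs in O(n) time where n is the total number of elements.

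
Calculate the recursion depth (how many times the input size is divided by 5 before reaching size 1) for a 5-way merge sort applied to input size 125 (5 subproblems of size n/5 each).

For divide and conquer with division factor 5:

Problem sizes at each level:
Level 0: 125
Level 1: 25
Level 2: 5
Level 3: 1

The root is level 0 and the size-1 base case is level 3 (the tree spans levels 0 through 3, i.e. 4 levels counting the root), so the depth is the number of divisions: log_5(125) = 3

The recursion tree depth is log_5(125) = 3. At each level, the problem size is divided by 5, so it takes 3 divisions to reduce to a base case of size 1. The algorithm makes 5 recursive calls at each level.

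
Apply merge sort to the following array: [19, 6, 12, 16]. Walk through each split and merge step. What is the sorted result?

Merge sort trace:

Split: [19, 6, 12, 16] -> [19, 6] and [12, 16]
  Split: [19, 6] -> [19] and [6]
  Merge: [19] + [6] -> [6, 19]
  Split: [12, 16] -> [12] and [16]
  Merge: [12] + [16] -> [12, 16]
Merge: [6, 19] + [12, 16] -> [6, 12, 16, 19]

Final sorted array: [6, 12, 16, 19]

The merge sort proceeds by recursively splitting the array and merging sorted halves.
After all merges, the sorted array is [6, 12, 16, 19].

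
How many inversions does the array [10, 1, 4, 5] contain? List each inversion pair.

Finding inversions in [10, 1, 4, 5]:

(0, 1): arr[0]=10 > arr[1]=1
(0, 2): arr[0]=10 > arr[2]=4
(0, 3): arr[0]=10 > arr[3]=5

Total inversions: 3

The array has 3 inversion(s): (0,1), (0,2), (0,3). Each pair (i,j) satisfies i < j and arr[i] > arr[j].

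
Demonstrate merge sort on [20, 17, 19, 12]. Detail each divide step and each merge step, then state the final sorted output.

Merge sort trace:

Split: [20, 17, 19, 12] -> [20, 17] and [19, 12]
  Split: [20, 17] -> [20] and [17]
  Merge: [20] + [17] -> [17, 20]
  Split: [19, 12] -> [19] and [12]
  Merge: [19] + [12] -> [12, 19]
Merge: [17, 20] + [12, 19] -> [12, 17, 19, 20]

Final sorted array: [12, 17, 19, 20]

The merge sort proceeds by recursively splitting the array and merging sorted halves.
After all merges, the sorted array is [12, 17, 19, 20].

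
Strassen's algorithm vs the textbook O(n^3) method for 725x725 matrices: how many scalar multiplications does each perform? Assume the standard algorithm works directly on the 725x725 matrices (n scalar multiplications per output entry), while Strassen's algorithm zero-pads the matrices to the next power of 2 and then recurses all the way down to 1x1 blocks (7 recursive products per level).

Matrix multiplication for 725x725 matrices:

Strassen's algorithm requires power-of-2 dimensions. Pad 725x725 to 1024x1024 (next power of 2).

Standard algorithm: 725^3 = 381078125 multiplications
Strassen's algorithm: 7^(log2(1024)) = 7^10 = 282475249 multiplications
Savings: 381078125 - 282475249 = 98602876 multiplications

Standard: 381078125 multiplications (725^3). Strassen: 282475249 multiplications (7^10, after padding to 1024x1024). Strassen reduces 8 recursive multiplications to 7 at each level.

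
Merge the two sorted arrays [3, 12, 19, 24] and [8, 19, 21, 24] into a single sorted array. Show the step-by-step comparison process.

Merging process:

Compare 3 vs 8: take 3 from left. Merged: [3]
Compare 12 vs 8: take 8 from right. Merged: [3, 8]
Compare 12 vs 19: take 12 from left. Merged: [3, 8, 12]
Compare 19 vs 19: take 19 from left. Merged: [3, 8, 12, 19]
Compare 24 vs 19: take 19 from right. Merged: [3, 8, 12, 19, 19]
Compare 24 vs 21: take 21 from right. Merged: [3, 8, 12, 19, 19, 21]
Compare 24 vs 24: take 24 from left. Merged: [3, 8, 12, 19, 19, 21, 24]
Append remaining from right: [24]. Merged: [3, 8, 12, 19, 19, 21, 24, 24]

Final merged array: [3, 8, 12, 19, 19, 21, 24, 24]
Total comparisons: 7

The merged array is [3, 8, 12, 19, 19, 21, 24, 24], requiring 7 comparisons. The merge step runs in O(n) time where n is the total number of elements.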